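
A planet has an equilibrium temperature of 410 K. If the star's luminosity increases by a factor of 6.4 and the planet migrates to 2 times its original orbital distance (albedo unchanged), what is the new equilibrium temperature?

T_eq ≈ 461 K

T_eq ∝ L^(1/4) · d^(−1/2).
T′ = 410 × 6.4^(1/4) / 2^(1/2) = 461 K.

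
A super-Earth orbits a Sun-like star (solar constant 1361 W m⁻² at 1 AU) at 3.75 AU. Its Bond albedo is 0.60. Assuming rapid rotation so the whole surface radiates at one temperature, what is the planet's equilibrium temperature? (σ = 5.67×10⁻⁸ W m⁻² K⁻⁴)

Flux at 3.75 AU: S = 1361/3.75² = 96.8 W m⁻².
Energy balance: absorbed = emitted ⇒ πR²·S(1−A) = 4πR²·σT_eq⁴, so T_eq⁴ = S(1−A)/(4σ).
T_eq = [96.8 × 0.40 / (4 × 5.67×10⁻⁸)]^(1/4) = (1.71×10⁸)^(1/4) = 114 K.

T_eq ≈ 114 K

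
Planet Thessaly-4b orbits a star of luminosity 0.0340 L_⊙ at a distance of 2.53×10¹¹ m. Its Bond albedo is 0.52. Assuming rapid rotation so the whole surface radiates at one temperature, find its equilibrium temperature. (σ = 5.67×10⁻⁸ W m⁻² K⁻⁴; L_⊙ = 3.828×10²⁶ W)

L = 0.0340 × 3.828×10²⁶ = 1.30×10²⁵ W.
Flux: S = L/(4πd²) = 1.30×10²⁵/(4π×(2.53×10¹¹)²) = 16.2 W m⁻².
Energy balance: absorbed = emitted ⇒ πR²·S(1−A) = 4πR²·σT_eq⁴, so T_eq⁴ = S(1−A)/(4σ).
T_eq = [16.2 × 0.48 / (4 × 5.67×10⁻⁸)]^(1/4) = (3.42×10⁷)^(1/4) = 76.5 K.

T_eq ≈ 76.5 K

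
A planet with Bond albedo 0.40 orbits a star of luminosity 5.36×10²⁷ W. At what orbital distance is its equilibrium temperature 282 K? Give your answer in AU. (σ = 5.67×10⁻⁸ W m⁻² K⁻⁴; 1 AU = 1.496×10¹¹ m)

d ≈ 2.82 AU

From T_eq⁴ = L(1−A)/(16πσd²): d = √[L(1−A)/(16πσT_eq⁴)].
d = √[5.36×10²⁷ × 0.60 / (16π × 5.67×10⁻⁸ × (282)⁴)] = 4.22×10¹¹ m = 2.82 AU.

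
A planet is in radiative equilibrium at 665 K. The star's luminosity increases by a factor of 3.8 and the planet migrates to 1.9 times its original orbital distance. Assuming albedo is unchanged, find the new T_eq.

T_eq ≈ 674 K

T_eq ∝ L^(1/4) · d^(−1/2).
T′ = 665 × 3.8^(1/4) / 1.9^(1/2) = 674 K.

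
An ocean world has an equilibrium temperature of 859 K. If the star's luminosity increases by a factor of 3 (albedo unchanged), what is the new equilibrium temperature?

T_eq ∝ L^(1/4) · d^(−1/2).
T′ = 859 × 3^(1/4) = 1130 K.

T_eq ≈ 1130 K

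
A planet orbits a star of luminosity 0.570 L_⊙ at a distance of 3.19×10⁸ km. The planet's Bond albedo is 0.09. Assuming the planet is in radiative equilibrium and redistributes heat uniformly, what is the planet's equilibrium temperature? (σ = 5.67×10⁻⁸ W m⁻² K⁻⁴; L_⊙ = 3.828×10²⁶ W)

d = 3.19×10⁸ km = 3.19×10¹¹ m.
L = 0.570 × 3.828×10²⁶ = 2.18×10²⁶ W.
Flux: S = L/(4πd²) = 2.18×10²⁶/(4π×(3.19×10¹¹)²) = 171 W m⁻².
Energy balance: absorbed = emitted ⇒ πR²·S(1−A) = 4πR²·σT_eq⁴, so T_eq⁴ = S(1−A)/(4σ).
T_eq = [171 × 0.91 / (4 × 5.67×10⁻⁸)]^(1/4) = (6.85×10⁸)^(1/4) = 162 K.

T_eq ≈ 162 K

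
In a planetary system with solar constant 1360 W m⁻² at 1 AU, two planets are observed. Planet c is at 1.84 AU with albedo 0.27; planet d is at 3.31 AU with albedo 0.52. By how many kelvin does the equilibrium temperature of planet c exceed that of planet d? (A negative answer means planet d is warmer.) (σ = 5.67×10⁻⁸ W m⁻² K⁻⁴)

T_eq = [S₀(1−A)/(4σd²)]^(1/4), so T ∝ (1−A)^(1/4) / √d.
T₁ = [1360×0.73/(4×5.67×10⁻⁸×1.84²)]^(1/4) = 189.63 K.
T₂ = [1360×0.48/(4×5.67×10⁻⁸×3.31²)]^(1/4) = 127.31 K.

ΔT ≈ 62.3 K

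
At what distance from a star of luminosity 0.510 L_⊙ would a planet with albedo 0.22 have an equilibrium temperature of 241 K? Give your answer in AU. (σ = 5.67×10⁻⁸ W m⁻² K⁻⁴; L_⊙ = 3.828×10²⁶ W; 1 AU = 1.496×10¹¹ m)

d ≈ 0.841 AU

L = 0.510 × 3.828×10²⁶ = 1.95×10²⁶ W.
From T_eq⁴ = L(1−A)/(16πσd²): d = √[L(1−A)/(16πσT_eq⁴)].
d = √[1.95×10²⁶ × 0.78 / (16π × 5.67×10⁻⁸ × (241)⁴)] = 1.26×10¹¹ m = 0.841 AU.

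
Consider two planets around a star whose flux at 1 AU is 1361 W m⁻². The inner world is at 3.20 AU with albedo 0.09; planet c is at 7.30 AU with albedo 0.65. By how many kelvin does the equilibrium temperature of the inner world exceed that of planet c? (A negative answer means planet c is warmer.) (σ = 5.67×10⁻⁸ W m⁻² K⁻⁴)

ΔT ≈ 72.7 K

T_eq = [S₀(1−A)/(4σd²)]^(1/4), so T ∝ (1−A)^(1/4) / √d.
T₁ = [1361×0.91/(4×5.67×10⁻⁸×3.20²)]^(1/4) = 151.96 K.
T₂ = [1361×0.35/(4×5.67×10⁻⁸×7.30²)]^(1/4) = 79.23 K.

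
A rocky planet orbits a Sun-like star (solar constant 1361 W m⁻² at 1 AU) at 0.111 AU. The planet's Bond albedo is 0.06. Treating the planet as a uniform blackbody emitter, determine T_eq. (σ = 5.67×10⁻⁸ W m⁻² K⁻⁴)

Flux at 0.111 AU: S = 1361/0.111² = 1.10×10⁵ W m⁻².
Energy balance: absorbed = emitted ⇒ πR²·S(1−A) = 4πR²·σT_eq⁴, so T_eq⁴ = S(1−A)/(4σ).
T_eq = [1.10×10⁵ × 0.94 / (4 × 5.67×10⁻⁸)]^(1/4) = (4.58×10¹¹)^(1/4) = 823 K.

T_eq ≈ 823 K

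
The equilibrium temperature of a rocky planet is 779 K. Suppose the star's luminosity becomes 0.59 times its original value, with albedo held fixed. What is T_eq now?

T_eq ≈ 683 K

T_eq ∝ L^(1/4) · d^(−1/2).
T′ = 779 × 0.59^(1/4) = 683 K.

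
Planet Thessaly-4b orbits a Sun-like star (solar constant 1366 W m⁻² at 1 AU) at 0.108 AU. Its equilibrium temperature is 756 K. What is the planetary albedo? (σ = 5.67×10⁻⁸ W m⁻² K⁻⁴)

A ≈ 0.37

Flux at 0.108 AU: S = 1366/0.108² = 1.17×10⁵ W m⁻².
From T_eq⁴ = S(1−A)/(4σ): 1−A = 4σT_eq⁴/S.
1−A = 4 × 5.67×10⁻⁸ × (756)⁴ / 1.17×10⁵ = 0.633.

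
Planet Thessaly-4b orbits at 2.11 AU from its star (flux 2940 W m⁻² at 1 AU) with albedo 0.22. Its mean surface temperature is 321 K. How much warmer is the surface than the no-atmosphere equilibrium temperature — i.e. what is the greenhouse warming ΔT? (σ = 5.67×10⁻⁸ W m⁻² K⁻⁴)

S = 2940/2.11² = 660.4 W m⁻².
T_eq = [S(1−A)/(4σ)]^(1/4) = [660.4×0.78/(4×5.67×10⁻⁸)]^(1/4) = 218.3 K.
ΔT = T_surf − T_eq = 321 − 218.3.

ΔT ≈ 102.7 K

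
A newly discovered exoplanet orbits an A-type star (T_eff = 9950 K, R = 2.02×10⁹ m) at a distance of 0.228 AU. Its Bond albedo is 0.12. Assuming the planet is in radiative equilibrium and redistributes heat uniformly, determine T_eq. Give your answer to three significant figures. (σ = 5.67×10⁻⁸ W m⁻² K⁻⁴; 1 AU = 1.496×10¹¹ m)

T_eq ≈ 1660 K

d = 0.228 AU = 3.41×10¹⁰ m.
L = 4πR_⋆²σT_⋆⁴ = 4π(2.02×10⁹)² × 5.67×10⁻⁸ × (9950)⁴ = 2.85×10²⁸ W.
S = L/(4πd²) = 1.95×10⁶ W m⁻².
Energy balance: absorbed = emitted ⇒ πR²·S(1−A) = 4πR²·σT_eq⁴, so T_eq⁴ = S(1−A)/(4σ).
T_eq = [1.95×10⁶ × 0.88 / (4 × 5.67×10⁻⁸)]^(1/4) = (7.56×10¹²)^(1/4) = 1660 K.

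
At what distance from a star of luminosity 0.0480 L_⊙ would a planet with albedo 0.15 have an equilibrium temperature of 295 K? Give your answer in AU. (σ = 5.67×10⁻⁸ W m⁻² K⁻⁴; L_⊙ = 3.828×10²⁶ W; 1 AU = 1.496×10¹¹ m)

d ≈ 0.180 AU

L = 0.0480 × 3.828×10²⁶ = 1.84×10²⁵ W.
From T_eq⁴ = L(1−A)/(16πσd²): d = √[L(1−A)/(16πσT_eq⁴)].
d = √[1.84×10²⁵ × 0.85 / (16π × 5.67×10⁻⁸ × (295)⁴)] = 2.69×10¹⁰ m = 0.180 AU.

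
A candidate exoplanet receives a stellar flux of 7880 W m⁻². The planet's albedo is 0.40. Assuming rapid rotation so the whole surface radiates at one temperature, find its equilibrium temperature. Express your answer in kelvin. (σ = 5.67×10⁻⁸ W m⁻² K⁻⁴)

Energy balance: absorbed = emitted ⇒ πR²·S(1−A) = 4πR²·σT_eq⁴, so T_eq⁴ = S(1−A)/(4σ).
T_eq = [7880 × 0.60 / (4 × 5.67×10⁻⁸)]^(1/4) = (2.08×10¹⁰)^(1/4) = 380 K.

T_eq ≈ 380 K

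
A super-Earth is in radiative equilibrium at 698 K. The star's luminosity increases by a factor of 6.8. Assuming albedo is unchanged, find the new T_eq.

T_eq ≈ 1130 K

T_eq ∝ L^(1/4) · d^(−1/2).
T′ = 698 × 6.8^(1/4) = 1130 K.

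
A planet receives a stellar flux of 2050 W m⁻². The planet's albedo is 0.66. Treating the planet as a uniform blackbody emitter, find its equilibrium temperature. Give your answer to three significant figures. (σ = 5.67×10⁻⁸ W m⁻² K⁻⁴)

Energy balance: absorbed = emitted ⇒ πR²·S(1−A) = 4πR²·σT_eq⁴, so T_eq⁴ = S(1−A)/(4σ).
T_eq = [2050 × 0.34 / (4 × 5.67×10⁻⁸)]^(1/4) = (3.07×10⁹)^(1/4) = 235 K.

T_eq ≈ 235 K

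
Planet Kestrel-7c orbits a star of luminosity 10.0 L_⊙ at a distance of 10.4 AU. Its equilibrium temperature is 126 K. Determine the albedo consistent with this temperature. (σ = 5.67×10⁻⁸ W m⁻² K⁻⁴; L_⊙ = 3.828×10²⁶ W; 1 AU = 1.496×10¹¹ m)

d = 10.4 AU = 1.56×10¹² m.
L = 10.0 × 3.828×10²⁶ = 3.83×10²⁷ W.
Flux: S = L/(4πd²) = 3.83×10²⁷/(4π×(1.56×10¹²)²) = 126 W m⁻².
From T_eq⁴ = S(1−A)/(4σ): 1−A = 4σT_eq⁴/S.
1−A = 4 × 5.67×10⁻⁸ × (126)⁴ / 126 = 0.454.

A ≈ 0.55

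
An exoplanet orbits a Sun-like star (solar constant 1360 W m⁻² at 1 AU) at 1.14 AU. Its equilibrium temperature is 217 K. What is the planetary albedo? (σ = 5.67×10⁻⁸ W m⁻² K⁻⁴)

A ≈ 0.52

Flux at 1.14 AU: S = 1360/1.14² = 1050 W m⁻².
From T_eq⁴ = S(1−A)/(4σ): 1−A = 4σT_eq⁴/S.
1−A = 4 × 5.67×10⁻⁸ × (217)⁴ / 1050 = 0.481.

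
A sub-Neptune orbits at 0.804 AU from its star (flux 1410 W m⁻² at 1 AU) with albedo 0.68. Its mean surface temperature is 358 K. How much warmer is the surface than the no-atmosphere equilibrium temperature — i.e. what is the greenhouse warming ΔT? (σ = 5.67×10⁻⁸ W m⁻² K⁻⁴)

S = 1410/0.804² = 2181 W m⁻².
T_eq = [S(1−A)/(4σ)]^(1/4) = [2181×0.32/(4×5.67×10⁻⁸)]^(1/4) = 235.5 K.
ΔT = T_surf − T_eq = 358 − 235.5.

ΔT ≈ 122.5 K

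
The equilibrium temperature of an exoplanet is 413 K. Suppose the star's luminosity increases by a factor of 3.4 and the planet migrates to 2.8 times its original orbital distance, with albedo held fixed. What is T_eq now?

T_eq ∝ L^(1/4) · d^(−1/2).
T′ = 413 × 3.4^(1/4) / 2.8^(1/2) = 335 K.

T_eq ≈ 335 K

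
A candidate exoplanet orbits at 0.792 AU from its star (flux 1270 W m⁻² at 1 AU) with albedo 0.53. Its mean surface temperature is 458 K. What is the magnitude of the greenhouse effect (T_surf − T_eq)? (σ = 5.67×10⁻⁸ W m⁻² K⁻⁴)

S = 1270/0.792² = 2025 W m⁻².
T_eq = [S(1−A)/(4σ)]^(1/4) = [2025×0.47/(4×5.67×10⁻⁸)]^(1/4) = 254.5 K.
ΔT = T_surf − T_eq = 458 − 254.5.

ΔT ≈ 203.5 K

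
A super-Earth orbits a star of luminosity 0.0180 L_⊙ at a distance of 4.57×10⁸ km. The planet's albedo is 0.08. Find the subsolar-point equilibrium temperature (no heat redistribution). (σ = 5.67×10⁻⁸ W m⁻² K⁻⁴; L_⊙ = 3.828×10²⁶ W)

d = 4.57×10⁸ km = 4.57×10¹¹ m.
L = 0.0180 × 3.828×10²⁶ = 6.89×10²⁴ W.
Flux: S = L/(4πd²) = 6.89×10²⁴/(4π×(4.57×10¹¹)²) = 2.63 W m⁻².
At the subsolar point the surface absorbs S(1−A) and emits σT⁴ per unit area — no factor of 4, since only the local patch is in balance.
T = [2.63 × 0.92 / 5.67×10⁻⁸]^(1/4) = (4.26×10⁷)^(1/4) = 80.8 K.

T_ss ≈ 80.8 K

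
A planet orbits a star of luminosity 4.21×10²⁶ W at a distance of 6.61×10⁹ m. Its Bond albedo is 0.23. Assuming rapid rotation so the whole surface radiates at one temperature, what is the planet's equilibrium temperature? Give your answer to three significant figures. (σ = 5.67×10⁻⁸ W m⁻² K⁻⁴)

Flux: S = L/(4πd²) = 4.21×10²⁶/(4π×(6.61×10⁹)²) = 7.67×10⁵ W m⁻².
Energy balance: absorbed = emitted ⇒ πR²·S(1−A) = 4πR²·σT_eq⁴, so T_eq⁴ = S(1−A)/(4σ).
T_eq = [7.67×10⁵ × 0.77 / (4 × 5.67×10⁻⁸)]^(1/4) = (2.60×10¹²)^(1/4) = 1270 K.

T_eq ≈ 1270 K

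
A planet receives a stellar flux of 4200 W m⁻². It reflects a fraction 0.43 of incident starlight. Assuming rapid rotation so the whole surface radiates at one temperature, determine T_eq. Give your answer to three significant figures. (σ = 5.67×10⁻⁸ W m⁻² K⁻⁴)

Energy balance: absorbed = emitted ⇒ πR²·S(1−A) = 4πR²·σT_eq⁴, so T_eq⁴ = S(1−A)/(4σ).
T_eq = [4200 × 0.57 / (4 × 5.67×10⁻⁸)]^(1/4) = (1.06×10¹⁰)^(1/4) = 321 K.

T_eq ≈ 321 K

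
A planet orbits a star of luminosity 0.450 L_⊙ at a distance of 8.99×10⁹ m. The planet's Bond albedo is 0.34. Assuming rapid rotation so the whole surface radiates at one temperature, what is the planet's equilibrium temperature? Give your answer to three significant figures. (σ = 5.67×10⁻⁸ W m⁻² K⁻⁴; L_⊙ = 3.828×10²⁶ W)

L = 0.450 × 3.828×10²⁶ = 1.72×10²⁶ W.
Flux: S = L/(4πd²) = 1.72×10²⁶/(4π×(8.99×10⁹)²) = 1.70×10⁵ W m⁻².
Energy balance: absorbed = emitted ⇒ πR²·S(1−A) = 4πR²·σT_eq⁴, so T_eq⁴ = S(1−A)/(4σ).
T_eq = [1.70×10⁵ × 0.66 / (4 × 5.67×10⁻⁸)]^(1/4) = (4.94×10¹¹)^(1/4) = 838 K.

T_eq ≈ 838 K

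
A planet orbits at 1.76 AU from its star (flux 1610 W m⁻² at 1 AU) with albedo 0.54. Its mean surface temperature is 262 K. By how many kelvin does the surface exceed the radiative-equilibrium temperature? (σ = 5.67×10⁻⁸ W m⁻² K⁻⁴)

ΔT ≈ 81.8 K

S = 1610/1.76² = 519.8 W m⁻².
T_eq = [S(1−A)/(4σ)]^(1/4) = [519.8×0.46/(4×5.67×10⁻⁸)]^(1/4) = 180.2 K.
ΔT = T_surf − T_eq = 262 − 180.2.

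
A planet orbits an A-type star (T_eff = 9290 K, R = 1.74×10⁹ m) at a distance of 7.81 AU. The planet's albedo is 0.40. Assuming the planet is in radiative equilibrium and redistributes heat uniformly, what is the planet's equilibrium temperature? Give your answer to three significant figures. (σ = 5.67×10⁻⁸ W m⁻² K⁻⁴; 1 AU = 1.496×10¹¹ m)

d = 7.81 AU = 1.17×10¹² m.
L = 4πR_⋆²σT_⋆⁴ = 4π(1.74×10⁹)² × 5.67×10⁻⁸ × (9290)⁴ = 1.61×10²⁸ W.
S = L/(4πd²) = 937 W m⁻².
Energy balance: absorbed = emitted ⇒ πR²·S(1−A) = 4πR²·σT_eq⁴, so T_eq⁴ = S(1−A)/(4σ).
T_eq = [937 × 0.60 / (4 × 5.67×10⁻⁸)]^(1/4) = (2.48×10⁹)^(1/4) = 223 K.

T_eq ≈ 223 K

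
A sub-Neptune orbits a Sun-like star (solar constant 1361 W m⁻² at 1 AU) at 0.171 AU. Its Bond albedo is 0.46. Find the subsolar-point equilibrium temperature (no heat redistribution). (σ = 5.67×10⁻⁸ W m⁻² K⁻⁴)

Flux at 0.171 AU: S = 1361/0.171² = 4.65×10⁴ W m⁻².
At the subsolar point the surface absorbs S(1−A) and emits σT⁴ per unit area — no factor of 4, since only the local patch is in balance.
T = [4.65×10⁴ × 0.54 / 5.67×10⁻⁸]^(1/4) = (4.43×10¹¹)^(1/4) = 816 K.

T_ss ≈ 816 K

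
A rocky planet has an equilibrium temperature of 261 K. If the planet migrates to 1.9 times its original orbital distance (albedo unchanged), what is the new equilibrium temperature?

T_eq ≈ 189 K

T_eq ∝ L^(1/4) · d^(−1/2).
T′ = 261 / 1.9^(1/2) = 189 K.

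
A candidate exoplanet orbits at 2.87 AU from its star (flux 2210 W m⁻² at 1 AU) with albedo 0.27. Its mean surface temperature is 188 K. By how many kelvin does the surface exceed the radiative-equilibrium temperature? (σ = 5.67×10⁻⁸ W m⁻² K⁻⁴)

ΔT ≈ 16.6 K

S = 2210/2.87² = 268.3 W m⁻².
T_eq = [S(1−A)/(4σ)]^(1/4) = [268.3×0.73/(4×5.67×10⁻⁸)]^(1/4) = 171.4 K.
ΔT = T_surf − T_eq = 188 − 171.4.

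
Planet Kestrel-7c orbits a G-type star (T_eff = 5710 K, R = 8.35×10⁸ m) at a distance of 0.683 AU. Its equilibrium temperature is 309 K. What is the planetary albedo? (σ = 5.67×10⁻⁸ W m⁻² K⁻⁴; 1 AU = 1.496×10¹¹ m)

A ≈ 0.49

d = 0.683 AU = 1.02×10¹¹ m.
L = 4πR_⋆²σT_⋆⁴ = 4π(8.35×10⁸)² × 5.67×10⁻⁸ × (5710)⁴ = 5.28×10²⁶ W.
S = L/(4πd²) = 4030 W m⁻².
From T_eq⁴ = S(1−A)/(4σ): 1−A = 4σT_eq⁴/S.
1−A = 4 × 5.67×10⁻⁸ × (309)⁴ / 4030 = 0.514.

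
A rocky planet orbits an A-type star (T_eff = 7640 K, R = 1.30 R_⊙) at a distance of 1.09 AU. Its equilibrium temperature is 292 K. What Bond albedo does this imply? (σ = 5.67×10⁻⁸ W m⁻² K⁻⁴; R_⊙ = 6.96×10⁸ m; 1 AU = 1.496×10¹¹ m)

A ≈ 0.72

R_⋆ = 1.30 × 6.96×10⁸ = 9.05×10⁸ m.
d = 1.09 AU = 1.63×10¹¹ m.
L = 4πR_⋆²σT_⋆⁴ = 4π(9.05×10⁸)² × 5.67×10⁻⁸ × (7640)⁴ = 1.99×10²⁷ W.
S = L/(4πd²) = 5950 W m⁻².
From T_eq⁴ = S(1−A)/(4σ): 1−A = 4σT_eq⁴/S.
1−A = 4 × 5.67×10⁻⁸ × (292)⁴ / 5950 = 0.277.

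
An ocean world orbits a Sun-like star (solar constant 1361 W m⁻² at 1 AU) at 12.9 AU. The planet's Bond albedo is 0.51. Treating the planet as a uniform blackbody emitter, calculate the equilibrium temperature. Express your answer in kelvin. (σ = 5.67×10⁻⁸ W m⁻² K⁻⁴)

T_eq ≈ 64.8 K

Flux at 12.9 AU: S = 1361/12.9² = 8.18 W m⁻².
Energy balance: absorbed = emitted ⇒ πR²·S(1−A) = 4πR²·σT_eq⁴, so T_eq⁴ = S(1−A)/(4σ).
T_eq = [8.18 × 0.49 / (4 × 5.67×10⁻⁸)]^(1/4) = (1.77×10⁷)^(1/4) = 64.8 K.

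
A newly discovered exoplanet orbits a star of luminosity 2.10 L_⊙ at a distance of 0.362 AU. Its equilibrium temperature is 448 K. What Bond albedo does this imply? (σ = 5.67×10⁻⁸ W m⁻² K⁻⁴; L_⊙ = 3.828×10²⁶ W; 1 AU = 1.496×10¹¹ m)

d = 0.362 AU = 5.42×10¹⁰ m.
L = 2.10 × 3.828×10²⁶ = 8.04×10²⁶ W.
Flux: S = L/(4πd²) = 8.04×10²⁶/(4π×(5.42×10¹⁰)²) = 2.18×10⁴ W m⁻².
From T_eq⁴ = S(1−A)/(4σ): 1−A = 4σT_eq⁴/S.
1−A = 4 × 5.67×10⁻⁸ × (448)⁴ / 2.18×10⁴ = 0.419.

A ≈ 0.58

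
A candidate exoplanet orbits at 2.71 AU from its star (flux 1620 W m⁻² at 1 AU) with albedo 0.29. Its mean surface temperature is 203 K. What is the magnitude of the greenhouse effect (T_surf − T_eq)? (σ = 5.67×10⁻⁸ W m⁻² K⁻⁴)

ΔT ≈ 40.9 K

S = 1620/2.71² = 220.6 W m⁻².
T_eq = [S(1−A)/(4σ)]^(1/4) = [220.6×0.71/(4×5.67×10⁻⁸)]^(1/4) = 162.1 K.
ΔT = T_surf − T_eq = 203 − 162.1.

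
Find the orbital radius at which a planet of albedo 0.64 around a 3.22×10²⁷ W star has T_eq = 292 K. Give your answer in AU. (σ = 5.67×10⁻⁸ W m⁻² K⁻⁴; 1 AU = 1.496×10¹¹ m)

From T_eq⁴ = L(1−A)/(16πσd²): d = √[L(1−A)/(16πσT_eq⁴)].
d = √[3.22×10²⁷ × 0.36 / (16π × 5.67×10⁻⁸ × (292)⁴)] = 2.37×10¹¹ m = 1.58 AU.

d ≈ 1.58 AU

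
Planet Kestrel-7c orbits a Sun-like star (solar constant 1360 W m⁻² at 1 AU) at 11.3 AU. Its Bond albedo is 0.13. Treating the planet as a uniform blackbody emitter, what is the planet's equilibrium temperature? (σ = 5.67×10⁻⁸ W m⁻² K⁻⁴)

Flux at 11.3 AU: S = 1360/11.3² = 10.7 W m⁻².
Energy balance: absorbed = emitted ⇒ πR²·S(1−A) = 4πR²·σT_eq⁴, so T_eq⁴ = S(1−A)/(4σ).
T_eq = [10.7 × 0.87 / (4 × 5.67×10⁻⁸)]^(1/4) = (4.09×10⁷)^(1/4) = 79.9 K.

T_eq ≈ 79.9 K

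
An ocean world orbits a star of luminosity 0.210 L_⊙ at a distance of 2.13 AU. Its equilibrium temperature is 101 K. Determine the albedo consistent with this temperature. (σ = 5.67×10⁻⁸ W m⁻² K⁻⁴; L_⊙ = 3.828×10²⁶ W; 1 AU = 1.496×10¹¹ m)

A ≈ 0.63

d = 2.13 AU = 3.19×10¹¹ m.
L = 0.210 × 3.828×10²⁶ = 8.04×10²⁵ W.
Flux: S = L/(4πd²) = 8.04×10²⁵/(4π×(3.19×10¹¹)²) = 63.0 W m⁻².
From T_eq⁴ = S(1−A)/(4σ): 1−A = 4σT_eq⁴/S.
1−A = 4 × 5.67×10⁻⁸ × (101)⁴ / 63.0 = 0.375.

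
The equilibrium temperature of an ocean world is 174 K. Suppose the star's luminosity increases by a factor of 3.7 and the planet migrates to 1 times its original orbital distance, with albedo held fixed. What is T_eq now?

T_eq ∝ L^(1/4) · d^(−1/2).
T′ = 174 × 3.7^(1/4) / 1^(1/2) = 241 K.

T_eq ≈ 241 K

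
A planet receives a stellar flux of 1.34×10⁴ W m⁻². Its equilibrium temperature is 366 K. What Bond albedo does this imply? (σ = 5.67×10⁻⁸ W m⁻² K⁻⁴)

A ≈ 0.70

From T_eq⁴ = S(1−A)/(4σ): 1−A = 4σT_eq⁴/S.
1−A = 4 × 5.67×10⁻⁸ × (366)⁴ / 1.34×10⁴ = 0.304.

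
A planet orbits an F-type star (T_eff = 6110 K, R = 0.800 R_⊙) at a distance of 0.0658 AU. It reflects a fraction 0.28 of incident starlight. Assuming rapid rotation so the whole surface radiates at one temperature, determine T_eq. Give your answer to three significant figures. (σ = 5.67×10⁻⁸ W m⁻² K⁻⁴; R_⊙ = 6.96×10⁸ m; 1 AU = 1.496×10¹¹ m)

R_⋆ = 0.800 × 6.96×10⁸ = 5.57×10⁸ m.
d = 0.0658 AU = 9.84×10⁹ m.
L = 4πR_⋆²σT_⋆⁴ = 4π(5.57×10⁸)² × 5.67×10⁻⁸ × (6110)⁴ = 3.08×10²⁶ W.
S = L/(4πd²) = 2.53×10⁵ W m⁻².
Energy balance: absorbed = emitted ⇒ πR²·S(1−A) = 4πR²·σT_eq⁴, so T_eq⁴ = S(1−A)/(4σ).
T_eq = [2.53×10⁵ × 0.72 / (4 × 5.67×10⁻⁸)]^(1/4) = (8.03×10¹¹)^(1/4) = 947 K.

T_eq ≈ 947 K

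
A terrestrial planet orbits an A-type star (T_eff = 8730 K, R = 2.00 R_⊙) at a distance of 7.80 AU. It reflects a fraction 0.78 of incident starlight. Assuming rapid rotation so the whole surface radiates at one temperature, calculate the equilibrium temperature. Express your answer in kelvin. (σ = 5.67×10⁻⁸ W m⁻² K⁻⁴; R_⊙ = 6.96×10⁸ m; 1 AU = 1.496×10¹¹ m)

T_eq ≈ 146 K

R_⋆ = 2.00 × 6.96×10⁸ = 1.39×10⁹ m.
d = 7.80 AU = 1.17×10¹² m.
L = 4πR_⋆²σT_⋆⁴ = 4π(1.39×10⁹)² × 5.67×10⁻⁸ × (8730)⁴ = 8.02×10²⁷ W.
S = L/(4πd²) = 469 W m⁻².
Energy balance: absorbed = emitted ⇒ πR²·S(1−A) = 4πR²·σT_eq⁴, so T_eq⁴ = S(1−A)/(4σ).
T_eq = [469 × 0.22 / (4 × 5.67×10⁻⁸)]^(1/4) = (4.55×10⁸)^(1/4) = 146 K.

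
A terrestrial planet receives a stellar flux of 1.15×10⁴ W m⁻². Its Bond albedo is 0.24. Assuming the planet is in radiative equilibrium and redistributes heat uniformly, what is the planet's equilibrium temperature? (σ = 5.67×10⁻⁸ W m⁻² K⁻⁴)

T_eq ≈ 443 K

Energy balance: absorbed = emitted ⇒ πR²·S(1−A) = 4πR²·σT_eq⁴, so T_eq⁴ = S(1−A)/(4σ).
T_eq = [1.15×10⁴ × 0.76 / (4 × 5.67×10⁻⁸)]^(1/4) = (3.85×10¹⁰)^(1/4) = 443 K.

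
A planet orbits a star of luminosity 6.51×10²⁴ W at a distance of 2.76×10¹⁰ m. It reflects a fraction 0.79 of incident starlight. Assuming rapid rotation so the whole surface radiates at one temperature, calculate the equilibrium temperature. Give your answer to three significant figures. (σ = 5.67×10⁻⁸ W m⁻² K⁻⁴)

Flux: S = L/(4πd²) = 6.51×10²⁴/(4π×(2.76×10¹⁰)²) = 680 W m⁻².
Energy balance: absorbed = emitted ⇒ πR²·S(1−A) = 4πR²·σT_eq⁴, so T_eq⁴ = S(1−A)/(4σ).
T_eq = [680 × 0.21 / (4 × 5.67×10⁻⁸)]^(1/4) = (6.30×10⁸)^(1/4) = 158 K.

T_eq ≈ 158 K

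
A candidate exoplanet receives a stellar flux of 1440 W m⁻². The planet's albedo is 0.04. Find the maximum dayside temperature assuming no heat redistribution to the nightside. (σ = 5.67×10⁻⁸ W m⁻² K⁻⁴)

T_ss ≈ 395 K

With no redistribution each surface element balances locally: S(1−A) = σT⁴.
T = [1440 × 0.96 / 5.67×10⁻⁸]^(1/4) = (2.44×10¹⁰)^(1/4) = 395 K.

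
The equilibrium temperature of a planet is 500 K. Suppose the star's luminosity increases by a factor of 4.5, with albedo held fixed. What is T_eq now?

T_eq ≈ 728 K

T_eq ∝ L^(1/4) · d^(−1/2).
T′ = 500 × 4.5^(1/4) = 728 K.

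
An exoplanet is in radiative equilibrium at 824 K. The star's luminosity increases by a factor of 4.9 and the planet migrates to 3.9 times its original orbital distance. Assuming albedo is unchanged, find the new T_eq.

T_eq ∝ L^(1/4) · d^(−1/2).
T′ = 824 × 4.9^(1/4) / 3.9^(1/2) = 621 K.

T_eq ≈ 621 K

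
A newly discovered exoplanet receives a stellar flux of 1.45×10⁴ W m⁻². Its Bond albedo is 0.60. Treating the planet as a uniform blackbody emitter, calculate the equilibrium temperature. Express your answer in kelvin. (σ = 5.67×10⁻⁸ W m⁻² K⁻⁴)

Energy balance: absorbed = emitted ⇒ πR²·S(1−A) = 4πR²·σT_eq⁴, so T_eq⁴ = S(1−A)/(4σ).
T_eq = [1.45×10⁴ × 0.40 / (4 × 5.67×10⁻⁸)]^(1/4) = (2.56×10¹⁰)^(1/4) = 400 K.

T_eq ≈ 400 K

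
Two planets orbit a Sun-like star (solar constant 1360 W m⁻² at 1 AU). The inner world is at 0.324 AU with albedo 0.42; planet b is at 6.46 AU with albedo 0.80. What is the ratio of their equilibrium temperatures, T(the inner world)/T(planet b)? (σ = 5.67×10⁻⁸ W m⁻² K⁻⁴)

T_eq = [S₀(1−A)/(4σd²)]^(1/4), so T ∝ (1−A)^(1/4) / √d.
T₁ = [1360×0.58/(4×5.67×10⁻⁸×0.324²)]^(1/4) = 426.64 K.
T₂ = [1360×0.20/(4×5.67×10⁻⁸×6.46²)]^(1/4) = 73.22 K.

T₁/T₂ ≈ 5.827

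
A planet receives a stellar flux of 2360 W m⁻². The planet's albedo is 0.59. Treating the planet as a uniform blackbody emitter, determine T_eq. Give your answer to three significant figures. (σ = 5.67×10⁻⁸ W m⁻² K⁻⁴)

T_eq ≈ 256 K

Energy balance: absorbed = emitted ⇒ πR²·S(1−A) = 4πR²·σT_eq⁴, so T_eq⁴ = S(1−A)/(4σ).
T_eq = [2360 × 0.41 / (4 × 5.67×10⁻⁸)]^(1/4) = (4.27×10⁹)^(1/4) = 256 K.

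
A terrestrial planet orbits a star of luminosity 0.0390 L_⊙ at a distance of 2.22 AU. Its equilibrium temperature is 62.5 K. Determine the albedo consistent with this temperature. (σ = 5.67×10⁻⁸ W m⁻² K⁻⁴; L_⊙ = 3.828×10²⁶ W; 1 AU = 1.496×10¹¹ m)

d = 2.22 AU = 3.32×10¹¹ m.
L = 0.0390 × 3.828×10²⁶ = 1.49×10²⁵ W.
Flux: S = L/(4πd²) = 1.49×10²⁵/(4π×(3.32×10¹¹)²) = 10.8 W m⁻².
From T_eq⁴ = S(1−A)/(4σ): 1−A = 4σT_eq⁴/S.
1−A = 4 × 5.67×10⁻⁸ × (62.5)⁴ / 10.8 = 0.321.

A ≈ 0.68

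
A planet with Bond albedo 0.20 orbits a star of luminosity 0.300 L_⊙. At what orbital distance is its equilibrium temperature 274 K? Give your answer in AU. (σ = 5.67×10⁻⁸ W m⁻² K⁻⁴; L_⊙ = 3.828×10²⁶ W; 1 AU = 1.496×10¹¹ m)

L = 0.300 × 3.828×10²⁶ = 1.15×10²⁶ W.
From T_eq⁴ = L(1−A)/(16πσd²): d = √[L(1−A)/(16πσT_eq⁴)].
d = √[1.15×10²⁶ × 0.80 / (16π × 5.67×10⁻⁸ × (274)⁴)] = 7.56×10¹⁰ m = 0.506 AU.

d ≈ 0.506 AU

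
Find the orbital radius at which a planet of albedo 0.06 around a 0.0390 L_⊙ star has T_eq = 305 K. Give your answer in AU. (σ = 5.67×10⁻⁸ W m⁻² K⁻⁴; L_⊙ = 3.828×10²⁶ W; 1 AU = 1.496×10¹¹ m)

L = 0.0390 × 3.828×10²⁶ = 1.49×10²⁵ W.
From T_eq⁴ = L(1−A)/(16πσd²): d = √[L(1−A)/(16πσT_eq⁴)].
d = √[1.49×10²⁵ × 0.94 / (16π × 5.67×10⁻⁸ × (305)⁴)] = 2.39×10¹⁰ m = 0.159 AU.

d ≈ 0.159 AU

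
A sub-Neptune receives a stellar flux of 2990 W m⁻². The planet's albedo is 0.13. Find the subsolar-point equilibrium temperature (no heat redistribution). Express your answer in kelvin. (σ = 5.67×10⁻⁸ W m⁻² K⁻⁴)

At the subsolar point the surface absorbs S(1−A) and emits σT⁴ per unit area — no factor of 4, since only the local patch is in balance.
T = [2990 × 0.87 / 5.67×10⁻⁸]^(1/4) = (4.59×10¹⁰)^(1/4) = 463 K.

T_ss ≈ 463 K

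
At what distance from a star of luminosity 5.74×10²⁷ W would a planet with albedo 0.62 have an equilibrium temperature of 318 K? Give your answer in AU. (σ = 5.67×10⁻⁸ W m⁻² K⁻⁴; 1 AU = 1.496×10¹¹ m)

d ≈ 1.83 AU

From T_eq⁴ = L(1−A)/(16πσd²): d = √[L(1−A)/(16πσT_eq⁴)].
d = √[5.74×10²⁷ × 0.38 / (16π × 5.67×10⁻⁸ × (318)⁴)] = 2.74×10¹¹ m = 1.83 AU.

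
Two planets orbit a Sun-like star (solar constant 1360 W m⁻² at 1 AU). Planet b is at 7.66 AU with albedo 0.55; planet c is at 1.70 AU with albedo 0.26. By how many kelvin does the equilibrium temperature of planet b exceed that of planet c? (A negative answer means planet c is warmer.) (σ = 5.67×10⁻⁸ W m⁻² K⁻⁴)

T_eq = [S₀(1−A)/(4σd²)]^(1/4), so T ∝ (1−A)^(1/4) / √d.
T₁ = [1360×0.45/(4×5.67×10⁻⁸×7.66²)]^(1/4) = 82.35 K.
T₂ = [1360×0.74/(4×5.67×10⁻⁸×1.70²)]^(1/4) = 197.95 K.

ΔT ≈ -115.6 K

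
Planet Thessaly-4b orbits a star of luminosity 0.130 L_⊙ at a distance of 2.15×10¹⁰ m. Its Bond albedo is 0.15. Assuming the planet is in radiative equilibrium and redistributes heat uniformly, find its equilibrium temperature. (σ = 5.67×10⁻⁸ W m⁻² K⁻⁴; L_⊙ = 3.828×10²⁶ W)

L = 0.130 × 3.828×10²⁶ = 4.98×10²⁵ W.
Flux: S = L/(4πd²) = 4.98×10²⁵/(4π×(2.15×10¹⁰)²) = 8570 W m⁻².
Energy balance: absorbed = emitted ⇒ πR²·S(1−A) = 4πR²·σT_eq⁴, so T_eq⁴ = S(1−A)/(4σ).
T_eq = [8570 × 0.85 / (4 × 5.67×10⁻⁸)]^(1/4) = (3.21×10¹⁰)^(1/4) = 423 K.

T_eq ≈ 423 K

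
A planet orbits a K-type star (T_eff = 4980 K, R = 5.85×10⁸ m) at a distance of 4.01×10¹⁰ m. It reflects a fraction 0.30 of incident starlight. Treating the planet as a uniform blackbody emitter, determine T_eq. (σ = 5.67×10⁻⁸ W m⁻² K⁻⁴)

L = 4πR_⋆²σT_⋆⁴ = 4π(5.85×10⁸)² × 5.67×10⁻⁸ × (4980)⁴ = 1.50×10²⁶ W.
S = L/(4πd²) = 7420 W m⁻².
Energy balance: absorbed = emitted ⇒ πR²·S(1−A) = 4πR²·σT_eq⁴, so T_eq⁴ = S(1−A)/(4σ).
T_eq = [7420 × 0.70 / (4 × 5.67×10⁻⁸)]^(1/4) = (2.29×10¹⁰)^(1/4) = 389 K.

T_eq ≈ 389 K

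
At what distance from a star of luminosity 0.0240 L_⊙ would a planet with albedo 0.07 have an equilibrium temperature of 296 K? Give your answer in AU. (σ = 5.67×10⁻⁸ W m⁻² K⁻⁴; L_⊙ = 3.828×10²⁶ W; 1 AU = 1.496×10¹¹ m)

d ≈ 0.132 AU

L = 0.0240 × 3.828×10²⁶ = 9.19×10²⁴ W.
From T_eq⁴ = L(1−A)/(16πσd²): d = √[L(1−A)/(16πσT_eq⁴)].
d = √[9.19×10²⁴ × 0.93 / (16π × 5.67×10⁻⁸ × (296)⁴)] = 1.98×10¹⁰ m = 0.132 AU.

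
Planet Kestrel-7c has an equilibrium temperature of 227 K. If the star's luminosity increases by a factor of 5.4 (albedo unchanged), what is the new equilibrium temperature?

T_eq ∝ L^(1/4) · d^(−1/2).
T′ = 227 × 5.4^(1/4) = 346 K.

T_eq ≈ 346 K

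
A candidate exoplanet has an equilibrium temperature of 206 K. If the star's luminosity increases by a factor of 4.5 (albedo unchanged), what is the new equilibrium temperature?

T_eq ≈ 300 K

T_eq ∝ L^(1/4) · d^(−1/2).
T′ = 206 × 4.5^(1/4) = 300 K.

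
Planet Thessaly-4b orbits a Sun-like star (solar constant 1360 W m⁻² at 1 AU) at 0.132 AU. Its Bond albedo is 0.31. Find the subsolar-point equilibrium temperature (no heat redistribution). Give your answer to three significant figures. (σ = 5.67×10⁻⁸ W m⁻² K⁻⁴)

Flux at 0.132 AU: S = 1360/0.132² = 7.81×10⁴ W m⁻².
At the subsolar point the surface absorbs S(1−A) and emits σT⁴ per unit area — no factor of 4, since only the local patch is in balance.
T = [7.81×10⁴ × 0.69 / 5.67×10⁻⁸]^(1/4) = (9.50×10¹¹)^(1/4) = 987 K.

T_ss ≈ 987 K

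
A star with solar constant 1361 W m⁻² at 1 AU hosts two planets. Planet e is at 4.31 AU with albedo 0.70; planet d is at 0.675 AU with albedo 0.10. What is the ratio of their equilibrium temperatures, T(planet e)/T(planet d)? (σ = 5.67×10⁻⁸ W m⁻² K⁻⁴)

T₁/T₂ ≈ 0.301

T_eq = [S₀(1−A)/(4σd²)]^(1/4), so T ∝ (1−A)^(1/4) / √d.
T₁ = [1361×0.30/(4×5.67×10⁻⁸×4.31²)]^(1/4) = 99.22 K.
T₂ = [1361×0.90/(4×5.67×10⁻⁸×0.675²)]^(1/4) = 329.96 K.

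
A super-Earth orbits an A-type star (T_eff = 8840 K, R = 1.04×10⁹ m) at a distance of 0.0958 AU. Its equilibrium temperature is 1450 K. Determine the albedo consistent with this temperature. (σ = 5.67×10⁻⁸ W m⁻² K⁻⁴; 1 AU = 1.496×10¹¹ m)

d = 0.0958 AU = 1.43×10¹⁰ m.
L = 4πR_⋆²σT_⋆⁴ = 4π(1.04×10⁹)² × 5.67×10⁻⁸ × (8840)⁴ = 4.71×10²⁷ W.
S = L/(4πd²) = 1.82×10⁶ W m⁻².
From T_eq⁴ = S(1−A)/(4σ): 1−A = 4σT_eq⁴/S.
1−A = 4 × 5.67×10⁻⁸ × (1450)⁴ / 1.82×10⁶ = 0.550.

A ≈ 0.45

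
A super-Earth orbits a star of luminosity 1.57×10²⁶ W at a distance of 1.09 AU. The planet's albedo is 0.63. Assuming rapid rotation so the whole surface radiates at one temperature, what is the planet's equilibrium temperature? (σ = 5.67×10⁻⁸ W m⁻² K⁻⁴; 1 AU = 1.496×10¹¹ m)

T_eq ≈ 166 K

d = 1.09 AU = 1.63×10¹¹ m.
Flux: S = L/(4πd²) = 1.57×10²⁶/(4π×(1.63×10¹¹)²) = 470 W m⁻².
Energy balance: absorbed = emitted ⇒ πR²·S(1−A) = 4πR²·σT_eq⁴, so T_eq⁴ = S(1−A)/(4σ).
T_eq = [470 × 0.37 / (4 × 5.67×10⁻⁸)]^(1/4) = (7.67×10⁸)^(1/4) = 166 K.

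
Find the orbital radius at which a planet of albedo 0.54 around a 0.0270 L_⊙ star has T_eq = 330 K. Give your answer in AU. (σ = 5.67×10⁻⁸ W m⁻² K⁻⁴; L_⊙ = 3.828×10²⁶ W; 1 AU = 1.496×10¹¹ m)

L = 0.0270 × 3.828×10²⁶ = 1.03×10²⁵ W.
From T_eq⁴ = L(1−A)/(16πσd²): d = √[L(1−A)/(16πσT_eq⁴)].
d = √[1.03×10²⁵ × 0.46 / (16π × 5.67×10⁻⁸ × (330)⁴)] = 1.19×10¹⁰ m = 0.0793 AU.

d ≈ 0.0793 AU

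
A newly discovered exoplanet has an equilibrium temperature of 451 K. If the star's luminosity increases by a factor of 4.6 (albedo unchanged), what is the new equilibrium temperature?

T_eq ∝ L^(1/4) · d^(−1/2).
T′ = 451 × 4.6^(1/4) = 660 K.

T_eq ≈ 660 K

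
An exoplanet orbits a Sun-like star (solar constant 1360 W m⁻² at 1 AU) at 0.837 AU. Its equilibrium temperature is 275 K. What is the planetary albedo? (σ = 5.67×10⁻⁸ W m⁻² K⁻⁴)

Flux at 0.837 AU: S = 1360/0.837² = 1940 W m⁻².
From T_eq⁴ = S(1−A)/(4σ): 1−A = 4σT_eq⁴/S.
1−A = 4 × 5.67×10⁻⁸ × (275)⁴ / 1940 = 0.668.

A ≈ 0.33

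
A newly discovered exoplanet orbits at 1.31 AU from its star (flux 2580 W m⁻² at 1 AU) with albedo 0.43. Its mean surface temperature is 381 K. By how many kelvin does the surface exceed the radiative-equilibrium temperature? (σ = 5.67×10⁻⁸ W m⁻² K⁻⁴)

ΔT ≈ 133.1 K

S = 2580/1.31² = 1503 W m⁻².
T_eq = [S(1−A)/(4σ)]^(1/4) = [1503×0.57/(4×5.67×10⁻⁸)]^(1/4) = 247.9 K.
ΔT = T_surf − T_eq = 381 − 247.9.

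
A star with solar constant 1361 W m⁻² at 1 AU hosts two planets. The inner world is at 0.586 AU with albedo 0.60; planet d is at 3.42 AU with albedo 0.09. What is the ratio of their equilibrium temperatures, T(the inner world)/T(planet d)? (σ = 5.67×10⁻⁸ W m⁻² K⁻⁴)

T_eq = [S₀(1−A)/(4σd²)]^(1/4), so T ∝ (1−A)^(1/4) / √d.
T₁ = [1361×0.40/(4×5.67×10⁻⁸×0.586²)]^(1/4) = 289.15 K.
T₂ = [1361×0.91/(4×5.67×10⁻⁸×3.42²)]^(1/4) = 146.99 K.

T₁/T₂ ≈ 1.967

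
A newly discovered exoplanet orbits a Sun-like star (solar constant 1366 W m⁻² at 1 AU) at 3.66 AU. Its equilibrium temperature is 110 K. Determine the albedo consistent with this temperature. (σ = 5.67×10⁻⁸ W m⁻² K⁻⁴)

Flux at 3.66 AU: S = 1366/3.66² = 102 W m⁻².
From T_eq⁴ = S(1−A)/(4σ): 1−A = 4σT_eq⁴/S.
1−A = 4 × 5.67×10⁻⁸ × (110)⁴ / 102 = 0.326.

A ≈ 0.67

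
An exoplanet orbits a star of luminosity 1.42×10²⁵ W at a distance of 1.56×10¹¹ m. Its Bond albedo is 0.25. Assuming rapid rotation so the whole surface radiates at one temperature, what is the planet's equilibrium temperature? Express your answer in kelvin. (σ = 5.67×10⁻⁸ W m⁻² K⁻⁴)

T_eq ≈ 111 K

Flux: S = L/(4πd²) = 1.42×10²⁵/(4π×(1.56×10¹¹)²) = 46.4 W m⁻².
Energy balance: absorbed = emitted ⇒ πR²·S(1−A) = 4πR²·σT_eq⁴, so T_eq⁴ = S(1−A)/(4σ).
T_eq = [46.4 × 0.75 / (4 × 5.67×10⁻⁸)]^(1/4) = (1.54×10⁸)^(1/4) = 111 K.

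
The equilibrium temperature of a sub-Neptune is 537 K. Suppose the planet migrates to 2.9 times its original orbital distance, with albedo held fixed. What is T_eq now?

T_eq ∝ L^(1/4) · d^(−1/2).
T′ = 537 / 2.9^(1/2) = 315 K.

T_eq ≈ 315 K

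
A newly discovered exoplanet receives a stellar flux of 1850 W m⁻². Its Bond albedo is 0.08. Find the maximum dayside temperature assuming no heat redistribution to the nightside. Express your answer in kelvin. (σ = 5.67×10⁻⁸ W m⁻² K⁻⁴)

T_ss ≈ 416 K

With no redistribution each surface element balances locally: S(1−A) = σT⁴.
T = [1850 × 0.92 / 5.67×10⁻⁸]^(1/4) = (3.00×10¹⁰)^(1/4) = 416 K.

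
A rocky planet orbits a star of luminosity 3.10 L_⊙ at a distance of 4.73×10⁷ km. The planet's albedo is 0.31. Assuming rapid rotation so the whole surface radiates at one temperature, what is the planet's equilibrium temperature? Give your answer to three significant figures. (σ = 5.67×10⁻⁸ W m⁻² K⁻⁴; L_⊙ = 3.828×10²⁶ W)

d = 4.73×10⁷ km = 4.73×10¹⁰ m.
L = 3.10 × 3.828×10²⁶ = 1.19×10²⁷ W.
Flux: S = L/(4πd²) = 1.19×10²⁷/(4π×(4.73×10¹⁰)²) = 4.22×10⁴ W m⁻².
Energy balance: absorbed = emitted ⇒ πR²·S(1−A) = 4πR²·σT_eq⁴, so T_eq⁴ = S(1−A)/(4σ).
T_eq = [4.22×10⁴ × 0.69 / (4 × 5.67×10⁻⁸)]^(1/4) = (1.28×10¹¹)^(1/4) = 599 K.

T_eq ≈ 599 K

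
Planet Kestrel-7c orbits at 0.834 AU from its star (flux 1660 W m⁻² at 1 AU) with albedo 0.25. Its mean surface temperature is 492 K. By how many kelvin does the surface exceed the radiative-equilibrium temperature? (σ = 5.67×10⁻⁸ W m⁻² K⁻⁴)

S = 1660/0.834² = 2387 W m⁻².
T_eq = [S(1−A)/(4σ)]^(1/4) = [2387×0.75/(4×5.67×10⁻⁸)]^(1/4) = 298.1 K.
ΔT = T_surf − T_eq = 492 − 298.1.

ΔT ≈ 193.9 K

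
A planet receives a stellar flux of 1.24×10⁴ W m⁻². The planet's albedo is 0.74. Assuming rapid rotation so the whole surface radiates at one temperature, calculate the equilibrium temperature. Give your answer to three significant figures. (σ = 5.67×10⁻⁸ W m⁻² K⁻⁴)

Energy balance: absorbed = emitted ⇒ πR²·S(1−A) = 4πR²·σT_eq⁴, so T_eq⁴ = S(1−A)/(4σ).
T_eq = [1.24×10⁴ × 0.26 / (4 × 5.67×10⁻⁸)]^(1/4) = (1.42×10¹⁰)^(1/4) = 345 K.

T_eq ≈ 345 K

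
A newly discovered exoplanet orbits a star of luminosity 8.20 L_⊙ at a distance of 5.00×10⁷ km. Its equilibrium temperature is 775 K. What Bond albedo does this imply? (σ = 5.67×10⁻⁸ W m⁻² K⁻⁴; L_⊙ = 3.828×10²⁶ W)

d = 5.00×10⁷ km = 5.00×10¹⁰ m.
L = 8.20 × 3.828×10²⁶ = 3.14×10²⁷ W.
Flux: S = L/(4πd²) = 3.14×10²⁷/(4π×(5.00×10¹⁰)²) = 9.99×10⁴ W m⁻².
From T_eq⁴ = S(1−A)/(4σ): 1−A = 4σT_eq⁴/S.
1−A = 4 × 5.67×10⁻⁸ × (775)⁴ / 9.99×10⁴ = 0.819.

A ≈ 0.18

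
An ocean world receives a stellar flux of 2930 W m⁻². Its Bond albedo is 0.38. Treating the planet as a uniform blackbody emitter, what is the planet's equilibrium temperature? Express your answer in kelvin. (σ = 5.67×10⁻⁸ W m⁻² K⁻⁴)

T_eq ≈ 299 K

Energy balance: absorbed = emitted ⇒ πR²·S(1−A) = 4πR²·σT_eq⁴, so T_eq⁴ = S(1−A)/(4σ).
T_eq = [2930 × 0.62 / (4 × 5.67×10⁻⁸)]^(1/4) = (8.01×10⁹)^(1/4) = 299 K.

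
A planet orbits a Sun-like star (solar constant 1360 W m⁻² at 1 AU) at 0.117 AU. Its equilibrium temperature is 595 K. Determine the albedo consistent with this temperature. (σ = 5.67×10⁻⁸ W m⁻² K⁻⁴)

Flux at 0.117 AU: S = 1360/0.117² = 9.93×10⁴ W m⁻².
From T_eq⁴ = S(1−A)/(4σ): 1−A = 4σT_eq⁴/S.
1−A = 4 × 5.67×10⁻⁸ × (595)⁴ / 9.93×10⁴ = 0.286.

A ≈ 0.71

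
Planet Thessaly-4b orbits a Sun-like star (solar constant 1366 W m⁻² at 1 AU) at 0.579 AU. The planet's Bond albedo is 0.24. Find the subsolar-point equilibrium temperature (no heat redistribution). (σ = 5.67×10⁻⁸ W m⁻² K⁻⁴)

Flux at 0.579 AU: S = 1366/0.579² = 4070 W m⁻².
At the subsolar point the surface absorbs S(1−A) and emits σT⁴ per unit area — no factor of 4, since only the local patch is in balance.
T = [4070 × 0.76 / 5.67×10⁻⁸]^(1/4) = (5.46×10¹⁰)^(1/4) = 483 K.

T_ss ≈ 483 K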